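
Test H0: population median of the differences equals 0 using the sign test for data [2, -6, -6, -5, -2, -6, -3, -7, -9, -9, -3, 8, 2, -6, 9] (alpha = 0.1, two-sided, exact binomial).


Step 1: Discard zero differences. Original n = 15; n_eff = number of nonzero differences = 15.
Nonzero differences (with sign): +2, -6, -6, -5, -2, -6, -3, -7, -9, -9, -3, +8, +2, -6, +9
Step 2: Count signs: positive = 4, negative = 11.
Step 3: Under H0: P(positive) = 0.5, so the number of positives S ~ Bin(15, 0.5).
Step 4: Two-sided exact p-value = sum of Bin(15,0.5) probabilities at or below the observed probability = 0.118469.
Step 5: alpha = 0.1. fail to reject H0.

n_eff = 15, pos = 4, neg = 11, p = 0.118469, fail to reject H0.


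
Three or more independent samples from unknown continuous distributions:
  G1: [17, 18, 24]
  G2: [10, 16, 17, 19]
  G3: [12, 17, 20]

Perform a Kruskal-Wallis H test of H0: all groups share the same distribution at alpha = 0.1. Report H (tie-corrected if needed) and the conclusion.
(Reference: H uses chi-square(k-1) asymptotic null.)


Step 1: Combine all N = 10 observations and assign midranks.
sorted (value, group, rank): (10,G2,1), (12,G3,2), (16,G2,3), (17,G1,5), (17,G2,5), (17,G3,5), (18,G1,7), (19,G2,8), (20,G3,9), (24,G1,10)
Step 2: Sum ranks within each group.
R_1 = 22 (n_1 = 3)
R_2 = 17 (n_2 = 4)
R_3 = 16 (n_3 = 3)
Step 3: H = 12/(N(N+1)) * sum(R_i^2/n_i) - 3(N+1)
     = 12/(10*11) * (22^2/3 + 17^2/4 + 16^2/3) - 3*11
     = 0.109091 * 318.917 - 33
     = 1.790909.
Step 4: Ties present; correction factor C = 1 - 24/(10^3 - 10) = 0.975758. Corrected H = 1.790909 / 0.975758 = 1.835404.
Step 5: Under H0, H ~ chi^2(2); p-value = 0.399436.
Step 6: alpha = 0.1. fail to reject H0.

H = 1.8354, df = 2, p = 0.399436, fail to reject H0.


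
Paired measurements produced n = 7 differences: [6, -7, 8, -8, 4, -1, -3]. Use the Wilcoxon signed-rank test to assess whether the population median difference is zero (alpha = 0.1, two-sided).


Step 1: Drop any zero differences (none here) and take |d_i|.
|d| = [6, 7, 8, 8, 4, 1, 3]
Step 2: Midrank |d_i| (ties get averaged ranks).
ranks: |6|->4, |7|->5, |8|->6.5, |8|->6.5, |4|->3, |1|->1, |3|->2
Step 3: Attach original signs; sum ranks with positive sign and with negative sign.
W+ = 4 + 6.5 + 3 = 13.5
W- = 5 + 6.5 + 1 + 2 = 14.5
(Check: W+ + W- = 28 should equal n(n+1)/2 = 28.)
Step 4: Test statistic W = min(W+, W-) = 13.5.
Step 5: Ties in |d|, so use the tie-corrected normal approximation.
        E[W] = n(n+1)/4 = 7*8/4 = 14.
        Tie groups: |d|=8 (t=2); sum(t^3 - t) = 6.
        Var[W] = n(n+1)(2n+1)/24 - sum(t^3-t)/48 = 840/24 - 6/48 = 34.875.
        z = (W - E[W]) / sqrt(Var[W]) = (13.5 - 14) / 5.9055 = -0.0847.
        Two-sided p = 2*Phi(z) = 0.932526.
Step 6: alpha = 0.1. fail to reject H0.

W+ = 13.5, W- = 14.5, W = min = 13.5, p = 0.932526, fail to reject H0.


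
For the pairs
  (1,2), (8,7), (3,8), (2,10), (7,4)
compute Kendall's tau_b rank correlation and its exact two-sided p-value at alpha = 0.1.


Step 1: Enumerate the 10 unordered pairs (i,j) with i<j and classify each by sign(x_j-x_i) * sign(y_j-y_i).
  (1,2):dx=+7,dy=+5->C; (1,3):dx=+2,dy=+6->C; (1,4):dx=+1,dy=+8->C; (1,5):dx=+6,dy=+2->C
  (2,3):dx=-5,dy=+1->D; (2,4):dx=-6,dy=+3->D; (2,5):dx=-1,dy=-3->C; (3,4):dx=-1,dy=+2->D
  (3,5):dx=+4,dy=-4->D; (4,5):dx=+5,dy=-6->D
Step 2: C = 5, D = 5, total pairs = 10.
Step 3: tau = (C - D)/(n(n-1)/2) = (5 - 5)/10 = 0.000000.
Step 4: Exact two-sided p-value (enumerate n! = 120 permutations of y under H0): p = 1.000000.
Step 5: alpha = 0.1. fail to reject H0.

tau_b = 0.0000 (C=5, D=5), p = 1.000000, fail to reject H0.


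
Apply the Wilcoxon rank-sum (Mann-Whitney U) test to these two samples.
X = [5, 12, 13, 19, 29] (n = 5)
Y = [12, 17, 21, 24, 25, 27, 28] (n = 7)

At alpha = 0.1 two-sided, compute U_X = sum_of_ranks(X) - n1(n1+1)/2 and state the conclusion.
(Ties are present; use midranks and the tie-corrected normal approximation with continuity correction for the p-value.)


Step 1: Combine and sort all 12 observations; assign midranks.
sorted (value, group): (5,X), (12,X), (12,Y), (13,X), (17,Y), (19,X), (21,Y), (24,Y), (25,Y), (27,Y), (28,Y), (29,X)
ranks: 5->1, 12->2.5, 12->2.5, 13->4, 17->5, 19->6, 21->7, 24->8, 25->9, 27->10, 28->11, 29->12
Step 2: Rank sum for X: R1 = 1 + 2.5 + 4 + 6 + 12 = 25.5.
Step 3: U_X = R1 - n1(n1+1)/2 = 25.5 - 5*6/2 = 25.5 - 15 = 10.5.
       U_Y = n1*n2 - U_X = 35 - 10.5 = 24.5.
Step 4: Ties are present, so use the tie-corrected normal approximation (with continuity correction) for the p-value.
Step 5: p-value = 0.290307; compare to alpha = 0.1. fail to reject H0.

U_X = 10.5, p = 0.290307, fail to reject H0 at alpha = 0.1.


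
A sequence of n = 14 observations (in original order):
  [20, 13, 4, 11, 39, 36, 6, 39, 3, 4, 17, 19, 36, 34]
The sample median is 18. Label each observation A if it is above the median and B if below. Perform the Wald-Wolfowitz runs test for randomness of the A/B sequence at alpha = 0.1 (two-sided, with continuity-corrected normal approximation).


Step 1: Compute median = 18; label A = above, B = below.
Labels in order: ABBBAABABBBAAA  (n_A = 7, n_B = 7)
Step 2: Count runs R = 7.
Step 3: Under H0 (random ordering), E[R] = 2*n_A*n_B/(n_A+n_B) + 1 = 2*7*7/14 + 1 = 8.0000.
        Var[R] = 2*n_A*n_B*(2*n_A*n_B - n_A - n_B) / ((n_A+n_B)^2 * (n_A+n_B-1)) = 8232/2548 = 3.2308.
        SD[R] = 1.7974.
Step 4: Continuity-corrected z = (R + 0.5 - E[R]) / SD[R] = (7 + 0.5 - 8.0000) / 1.7974 = -0.2782.
Step 5: Two-sided p-value via normal approximation = 2*(1 - Phi(|z|)) = 0.780879.
Step 6: alpha = 0.1. fail to reject H0.

R = 7, z = -0.2782, p = 0.780879, fail to reject H0.


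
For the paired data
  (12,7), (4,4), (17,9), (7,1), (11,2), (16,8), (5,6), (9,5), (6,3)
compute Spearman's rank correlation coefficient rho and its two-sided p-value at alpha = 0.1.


Step 1: Rank x and y separately (midranks; no ties here).
rank(x): 12->7, 4->1, 17->9, 7->4, 11->6, 16->8, 5->2, 9->5, 6->3
rank(y): 7->7, 4->4, 9->9, 1->1, 2->2, 8->8, 6->6, 5->5, 3->3
Step 2: d_i = R_x(i) - R_y(i); compute d_i^2.
  (7-7)^2=0, (1-4)^2=9, (9-9)^2=0, (4-1)^2=9, (6-2)^2=16, (8-8)^2=0, (2-6)^2=16, (5-5)^2=0, (3-3)^2=0
sum(d^2) = 50.
Step 3: rho = 1 - 6*50 / (9*(9^2 - 1)) = 1 - 300/720 = 0.583333.
Step 4: Under H0, t = rho * sqrt((n-2)/(1-rho^2)) = 1.9001 ~ t(7).
Step 5: Two-sided p-value from the t-distribution with 7 df = 0.099186.
Step 6: alpha = 0.1. reject H0.

rho = 0.5833, p = 0.099186, reject H0 at alpha = 0.1.


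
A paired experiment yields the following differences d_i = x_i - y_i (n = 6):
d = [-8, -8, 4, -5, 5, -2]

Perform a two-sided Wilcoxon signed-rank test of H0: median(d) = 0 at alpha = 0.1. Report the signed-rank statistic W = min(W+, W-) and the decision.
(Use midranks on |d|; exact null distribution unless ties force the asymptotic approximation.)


Step 1: Drop any zero differences (none here) and take |d_i|.
|d| = [8, 8, 4, 5, 5, 2]
Step 2: Midrank |d_i| (ties get averaged ranks).
ranks: |8|->5.5, |8|->5.5, |4|->2, |5|->3.5, |5|->3.5, |2|->1
Step 3: Attach original signs; sum ranks with positive sign and with negative sign.
W+ = 2 + 3.5 = 5.5
W- = 5.5 + 5.5 + 3.5 + 1 = 15.5
(Check: W+ + W- = 21 should equal n(n+1)/2 = 21.)
Step 4: Test statistic W = min(W+, W-) = 5.5.
Step 5: Ties in |d|, so use the tie-corrected normal approximation.
        E[W] = n(n+1)/4 = 6*7/4 = 10.5.
        Tie groups: |d|=5 (t=2), |d|=8 (t=2); sum(t^3 - t) = 12.
        Var[W] = n(n+1)(2n+1)/24 - sum(t^3-t)/48 = 546/24 - 12/48 = 22.5.
        z = (W - E[W]) / sqrt(Var[W]) = (5.5 - 10.5) / 4.7434 = -1.0541.
        Two-sided p = 2*Phi(z) = 0.291841.
Step 6: alpha = 0.1. fail to reject H0.

W+ = 5.5, W- = 15.5, W = min = 5.5, p = 0.291841, fail to reject H0.


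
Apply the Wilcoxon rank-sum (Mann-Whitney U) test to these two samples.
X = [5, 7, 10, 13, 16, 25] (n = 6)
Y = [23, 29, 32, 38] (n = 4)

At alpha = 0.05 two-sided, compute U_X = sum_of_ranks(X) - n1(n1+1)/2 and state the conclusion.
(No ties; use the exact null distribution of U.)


Step 1: Combine and sort all 10 observations; assign midranks.
sorted (value, group): (5,X), (7,X), (10,X), (13,X), (16,X), (23,Y), (25,X), (29,Y), (32,Y), (38,Y)
ranks: 5->1, 7->2, 10->3, 13->4, 16->5, 23->6, 25->7, 29->8, 32->9, 38->10
Step 2: Rank sum for X: R1 = 1 + 2 + 3 + 4 + 5 + 7 = 22.
Step 3: U_X = R1 - n1(n1+1)/2 = 22 - 6*7/2 = 22 - 21 = 1.
       U_Y = n1*n2 - U_X = 24 - 1 = 23.
Step 4: No ties, so the exact null distribution of U (based on enumerating the C(10,6) = 210 equally likely rank assignments) gives the two-sided p-value.
Step 5: p-value = 0.019048; compare to alpha = 0.05. reject H0.

U_X = 1, p = 0.019048, reject H0 at alpha = 0.05.


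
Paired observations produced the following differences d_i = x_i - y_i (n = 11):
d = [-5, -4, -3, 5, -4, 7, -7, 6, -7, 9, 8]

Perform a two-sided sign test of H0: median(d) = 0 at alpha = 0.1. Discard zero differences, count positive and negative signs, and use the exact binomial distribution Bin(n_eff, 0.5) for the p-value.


Step 1: Discard zero differences. Original n = 11; n_eff = number of nonzero differences = 11.
Nonzero differences (with sign): -5, -4, -3, +5, -4, +7, -7, +6, -7, +9, +8
Step 2: Count signs: positive = 5, negative = 6.
Step 3: Under H0: P(positive) = 0.5, so the number of positives S ~ Bin(11, 0.5).
Step 4: Two-sided exact p-value = sum of Bin(11,0.5) probabilities at or below the observed probability = 1.000000.
Step 5: alpha = 0.1. fail to reject H0.

n_eff = 11, pos = 5, neg = 6, p = 1.000000, fail to reject H0.


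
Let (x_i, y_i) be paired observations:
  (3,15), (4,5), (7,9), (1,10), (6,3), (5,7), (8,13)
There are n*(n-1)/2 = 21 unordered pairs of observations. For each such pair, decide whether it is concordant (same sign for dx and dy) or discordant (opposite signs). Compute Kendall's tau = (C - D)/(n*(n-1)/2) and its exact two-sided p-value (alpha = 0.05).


Step 1: Enumerate the 21 unordered pairs (i,j) with i<j and classify each by sign(x_j-x_i) * sign(y_j-y_i).
  (1,2):dx=+1,dy=-10->D; (1,3):dx=+4,dy=-6->D; (1,4):dx=-2,dy=-5->C; (1,5):dx=+3,dy=-12->D
  (1,6):dx=+2,dy=-8->D; (1,7):dx=+5,dy=-2->D; (2,3):dx=+3,dy=+4->C; (2,4):dx=-3,dy=+5->D
  (2,5):dx=+2,dy=-2->D; (2,6):dx=+1,dy=+2->C; (2,7):dx=+4,dy=+8->C; (3,4):dx=-6,dy=+1->D
  (3,5):dx=-1,dy=-6->C; (3,6):dx=-2,dy=-2->C; (3,7):dx=+1,dy=+4->C; (4,5):dx=+5,dy=-7->D
  (4,6):dx=+4,dy=-3->D; (4,7):dx=+7,dy=+3->C; (5,6):dx=-1,dy=+4->D; (5,7):dx=+2,dy=+10->C
  (6,7):dx=+3,dy=+6->C
Step 2: C = 10, D = 11, total pairs = 21.
Step 3: tau = (C - D)/(n(n-1)/2) = (10 - 11)/21 = -0.047619.
Step 4: Exact two-sided p-value (enumerate n! = 5040 permutations of y under H0): p = 1.000000.
Step 5: alpha = 0.05. fail to reject H0.

tau_b = -0.0476 (C=10, D=11), p = 1.000000, fail to reject H0.


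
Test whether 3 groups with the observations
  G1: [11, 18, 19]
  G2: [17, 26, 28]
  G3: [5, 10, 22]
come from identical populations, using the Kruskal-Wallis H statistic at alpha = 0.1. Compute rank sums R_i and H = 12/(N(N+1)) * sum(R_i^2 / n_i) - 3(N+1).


Step 1: Combine all N = 9 observations and assign midranks.
sorted (value, group, rank): (5,G3,1), (10,G3,2), (11,G1,3), (17,G2,4), (18,G1,5), (19,G1,6), (22,G3,7), (26,G2,8), (28,G2,9)
Step 2: Sum ranks within each group.
R_1 = 14 (n_1 = 3)
R_2 = 21 (n_2 = 3)
R_3 = 10 (n_3 = 3)
Step 3: H = 12/(N(N+1)) * sum(R_i^2/n_i) - 3(N+1)
     = 12/(9*10) * (14^2/3 + 21^2/3 + 10^2/3) - 3*10
     = 0.133333 * 245.667 - 30
     = 2.755556.
Step 4: No ties, so H is used without correction.
Step 5: Under H0, H ~ chi^2(2); p-value = 0.252138.
Step 6: alpha = 0.1. fail to reject H0.

H = 2.7556, df = 2, p = 0.252138, fail to reject H0.


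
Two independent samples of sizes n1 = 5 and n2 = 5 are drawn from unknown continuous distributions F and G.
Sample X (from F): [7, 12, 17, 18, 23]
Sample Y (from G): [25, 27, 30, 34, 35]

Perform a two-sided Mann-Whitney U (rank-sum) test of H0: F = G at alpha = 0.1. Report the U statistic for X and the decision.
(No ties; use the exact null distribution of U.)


Step 1: Combine and sort all 10 observations; assign midranks.
sorted (value, group): (7,X), (12,X), (17,X), (18,X), (23,X), (25,Y), (27,Y), (30,Y), (34,Y), (35,Y)
ranks: 7->1, 12->2, 17->3, 18->4, 23->5, 25->6, 27->7, 30->8, 34->9, 35->10
Step 2: Rank sum for X: R1 = 1 + 2 + 3 + 4 + 5 = 15.
Step 3: U_X = R1 - n1(n1+1)/2 = 15 - 5*6/2 = 15 - 15 = 0.
       U_Y = n1*n2 - U_X = 25 - 0 = 25.
Step 4: No ties, so the exact null distribution of U (based on enumerating the C(10,5) = 252 equally likely rank assignments) gives the two-sided p-value.
Step 5: p-value = 0.007937; compare to alpha = 0.1. reject H0.

U_X = 0, p = 0.007937, reject H0 at alpha = 0.1.


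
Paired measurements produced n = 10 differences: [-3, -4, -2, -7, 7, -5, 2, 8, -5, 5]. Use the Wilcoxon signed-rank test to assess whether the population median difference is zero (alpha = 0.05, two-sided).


Step 1: Drop any zero differences (none here) and take |d_i|.
|d| = [3, 4, 2, 7, 7, 5, 2, 8, 5, 5]
Step 2: Midrank |d_i| (ties get averaged ranks).
ranks: |3|->3, |4|->4, |2|->1.5, |7|->8.5, |7|->8.5, |5|->6, |2|->1.5, |8|->10, |5|->6, |5|->6
Step 3: Attach original signs; sum ranks with positive sign and with negative sign.
W+ = 8.5 + 1.5 + 10 + 6 = 26
W- = 3 + 4 + 1.5 + 8.5 + 6 + 6 = 29
(Check: W+ + W- = 55 should equal n(n+1)/2 = 55.)
Step 4: Test statistic W = min(W+, W-) = 26.
Step 5: Ties in |d|, so use the tie-corrected normal approximation.
        E[W] = n(n+1)/4 = 10*11/4 = 27.5.
        Tie groups: |d|=2 (t=2), |d|=5 (t=3), |d|=7 (t=2); sum(t^3 - t) = 36.
        Var[W] = n(n+1)(2n+1)/24 - sum(t^3-t)/48 = 2310/24 - 36/48 = 95.5.
        z = (W - E[W]) / sqrt(Var[W]) = (26 - 27.5) / 9.7724 = -0.1535.
        Two-sided p = 2*Phi(z) = 0.878009.
Step 6: alpha = 0.05. fail to reject H0.

W+ = 26, W- = 29, W = min = 26, p = 0.878009, fail to reject H0.


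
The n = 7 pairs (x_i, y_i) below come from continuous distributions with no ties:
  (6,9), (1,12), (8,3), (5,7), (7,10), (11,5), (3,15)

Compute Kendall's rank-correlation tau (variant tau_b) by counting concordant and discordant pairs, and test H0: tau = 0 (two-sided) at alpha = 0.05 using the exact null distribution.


Step 1: Enumerate the 21 unordered pairs (i,j) with i<j and classify each by sign(x_j-x_i) * sign(y_j-y_i).
  (1,2):dx=-5,dy=+3->D; (1,3):dx=+2,dy=-6->D; (1,4):dx=-1,dy=-2->C; (1,5):dx=+1,dy=+1->C
  (1,6):dx=+5,dy=-4->D; (1,7):dx=-3,dy=+6->D; (2,3):dx=+7,dy=-9->D; (2,4):dx=+4,dy=-5->D
  (2,5):dx=+6,dy=-2->D; (2,6):dx=+10,dy=-7->D; (2,7):dx=+2,dy=+3->C; (3,4):dx=-3,dy=+4->D
  (3,5):dx=-1,dy=+7->D; (3,6):dx=+3,dy=+2->C; (3,7):dx=-5,dy=+12->D; (4,5):dx=+2,dy=+3->C
  (4,6):dx=+6,dy=-2->D; (4,7):dx=-2,dy=+8->D; (5,6):dx=+4,dy=-5->D; (5,7):dx=-4,dy=+5->D
  (6,7):dx=-8,dy=+10->D
Step 2: C = 5, D = 16, total pairs = 21.
Step 3: tau = (C - D)/(n(n-1)/2) = (5 - 16)/21 = -0.523810.
Step 4: Exact two-sided p-value (enumerate n! = 5040 permutations of y under H0): p = 0.136111.
Step 5: alpha = 0.05. fail to reject H0.

tau_b = -0.5238 (C=5, D=16), p = 0.136111, fail to reject H0.


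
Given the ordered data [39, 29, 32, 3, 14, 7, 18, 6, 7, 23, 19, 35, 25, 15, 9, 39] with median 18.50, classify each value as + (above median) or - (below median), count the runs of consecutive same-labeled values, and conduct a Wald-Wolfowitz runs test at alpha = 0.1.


Step 1: Compute median = 18.50; label A = above, B = below.
Labels in order: AAABBBBBBAAAABBA  (n_A = 8, n_B = 8)
Step 2: Count runs R = 5.
Step 3: Under H0 (random ordering), E[R] = 2*n_A*n_B/(n_A+n_B) + 1 = 2*8*8/16 + 1 = 9.0000.
        Var[R] = 2*n_A*n_B*(2*n_A*n_B - n_A - n_B) / ((n_A+n_B)^2 * (n_A+n_B-1)) = 14336/3840 = 3.7333.
        SD[R] = 1.9322.
Step 4: Continuity-corrected z = (R + 0.5 - E[R]) / SD[R] = (5 + 0.5 - 9.0000) / 1.9322 = -1.8114.
Step 5: Two-sided p-value via normal approximation = 2*(1 - Phi(|z|)) = 0.070076.
Step 6: alpha = 0.1. reject H0.

R = 5, z = -1.8114, p = 0.070076, reject H0.


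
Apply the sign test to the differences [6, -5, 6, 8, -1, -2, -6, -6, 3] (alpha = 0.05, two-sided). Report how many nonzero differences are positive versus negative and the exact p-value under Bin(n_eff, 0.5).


Step 1: Discard zero differences. Original n = 9; n_eff = number of nonzero differences = 9.
Nonzero differences (with sign): +6, -5, +6, +8, -1, -2, -6, -6, +3
Step 2: Count signs: positive = 4, negative = 5.
Step 3: Under H0: P(positive) = 0.5, so the number of positives S ~ Bin(9, 0.5).
Step 4: Two-sided exact p-value = sum of Bin(9,0.5) probabilities at or below the observed probability = 1.000000.
Step 5: alpha = 0.05. fail to reject H0.

n_eff = 9, pos = 4, neg = 5, p = 1.000000, fail to reject H0.


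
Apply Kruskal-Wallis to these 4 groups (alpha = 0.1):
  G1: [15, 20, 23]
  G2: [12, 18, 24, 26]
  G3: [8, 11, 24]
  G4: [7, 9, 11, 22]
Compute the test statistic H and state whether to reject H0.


Step 1: Combine all N = 14 observations and assign midranks.
sorted (value, group, rank): (7,G4,1), (8,G3,2), (9,G4,3), (11,G3,4.5), (11,G4,4.5), (12,G2,6), (15,G1,7), (18,G2,8), (20,G1,9), (22,G4,10), (23,G1,11), (24,G2,12.5), (24,G3,12.5), (26,G2,14)
Step 2: Sum ranks within each group.
R_1 = 27 (n_1 = 3)
R_2 = 40.5 (n_2 = 4)
R_3 = 19 (n_3 = 3)
R_4 = 18.5 (n_4 = 4)
Step 3: H = 12/(N(N+1)) * sum(R_i^2/n_i) - 3(N+1)
     = 12/(14*15) * (27^2/3 + 40.5^2/4 + 19^2/3 + 18.5^2/4) - 3*15
     = 0.057143 * 858.958 - 45
     = 4.083333.
Step 4: Ties present; correction factor C = 1 - 12/(14^3 - 14) = 0.995604. Corrected H = 4.083333 / 0.995604 = 4.101361.
Step 5: Under H0, H ~ chi^2(3); p-value = 0.250725.
Step 6: alpha = 0.1. fail to reject H0.

H = 4.1014, df = 3, p = 0.250725, fail to reject H0.


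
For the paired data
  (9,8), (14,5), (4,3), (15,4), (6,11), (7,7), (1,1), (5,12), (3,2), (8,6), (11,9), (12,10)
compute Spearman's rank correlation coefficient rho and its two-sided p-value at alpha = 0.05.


Step 1: Rank x and y separately (midranks; no ties here).
rank(x): 9->8, 14->11, 4->3, 15->12, 6->5, 7->6, 1->1, 5->4, 3->2, 8->7, 11->9, 12->10
rank(y): 8->8, 5->5, 3->3, 4->4, 11->11, 7->7, 1->1, 12->12, 2->2, 6->6, 9->9, 10->10
Step 2: d_i = R_x(i) - R_y(i); compute d_i^2.
  (8-8)^2=0, (11-5)^2=36, (3-3)^2=0, (12-4)^2=64, (5-11)^2=36, (6-7)^2=1, (1-1)^2=0, (4-12)^2=64, (2-2)^2=0, (7-6)^2=1, (9-9)^2=0, (10-10)^2=0
sum(d^2) = 202.
Step 3: rho = 1 - 6*202 / (12*(12^2 - 1)) = 1 - 1212/1716 = 0.293706.
Step 4: Under H0, t = rho * sqrt((n-2)/(1-rho^2)) = 0.9716 ~ t(10).
Step 5: Two-sided p-value from the t-distribution with 10 df = 0.354148.
Step 6: alpha = 0.05. fail to reject H0.

rho = 0.2937, p = 0.354148, fail to reject H0 at alpha = 0.05.


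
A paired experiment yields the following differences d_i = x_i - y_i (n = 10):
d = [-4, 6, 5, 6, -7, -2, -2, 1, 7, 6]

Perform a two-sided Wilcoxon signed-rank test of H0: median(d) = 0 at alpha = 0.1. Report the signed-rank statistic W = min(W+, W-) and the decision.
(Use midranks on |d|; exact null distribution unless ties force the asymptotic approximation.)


Step 1: Drop any zero differences (none here) and take |d_i|.
|d| = [4, 6, 5, 6, 7, 2, 2, 1, 7, 6]
Step 2: Midrank |d_i| (ties get averaged ranks).
ranks: |4|->4, |6|->7, |5|->5, |6|->7, |7|->9.5, |2|->2.5, |2|->2.5, |1|->1, |7|->9.5, |6|->7
Step 3: Attach original signs; sum ranks with positive sign and with negative sign.
W+ = 7 + 5 + 7 + 1 + 9.5 + 7 = 36.5
W- = 4 + 9.5 + 2.5 + 2.5 = 18.5
(Check: W+ + W- = 55 should equal n(n+1)/2 = 55.)
Step 4: Test statistic W = min(W+, W-) = 18.5.
Step 5: Ties in |d|, so use the tie-corrected normal approximation.
        E[W] = n(n+1)/4 = 10*11/4 = 27.5.
        Tie groups: |d|=2 (t=2), |d|=6 (t=3), |d|=7 (t=2); sum(t^3 - t) = 36.
        Var[W] = n(n+1)(2n+1)/24 - sum(t^3-t)/48 = 2310/24 - 36/48 = 95.5.
        z = (W - E[W]) / sqrt(Var[W]) = (18.5 - 27.5) / 9.7724 = -0.9210.
        Two-sided p = 2*Phi(z) = 0.357071.
Step 6: alpha = 0.1. fail to reject H0.

W+ = 36.5, W- = 18.5, W = min = 18.5, p = 0.357071, fail to reject H0.


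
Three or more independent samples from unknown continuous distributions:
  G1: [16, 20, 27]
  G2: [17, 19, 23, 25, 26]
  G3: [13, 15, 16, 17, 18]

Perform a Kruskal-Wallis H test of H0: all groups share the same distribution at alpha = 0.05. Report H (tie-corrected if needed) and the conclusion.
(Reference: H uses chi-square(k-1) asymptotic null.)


Step 1: Combine all N = 13 observations and assign midranks.
sorted (value, group, rank): (13,G3,1), (15,G3,2), (16,G1,3.5), (16,G3,3.5), (17,G2,5.5), (17,G3,5.5), (18,G3,7), (19,G2,8), (20,G1,9), (23,G2,10), (25,G2,11), (26,G2,12), (27,G1,13)
Step 2: Sum ranks within each group.
R_1 = 25.5 (n_1 = 3)
R_2 = 46.5 (n_2 = 5)
R_3 = 19 (n_3 = 5)
Step 3: H = 12/(N(N+1)) * sum(R_i^2/n_i) - 3(N+1)
     = 12/(13*14) * (25.5^2/3 + 46.5^2/5 + 19^2/5) - 3*14
     = 0.065934 * 721.4 - 42
     = 5.564835.
Step 4: Ties present; correction factor C = 1 - 12/(13^3 - 13) = 0.994505. Corrected H = 5.564835 / 0.994505 = 5.595580.
Step 5: Under H0, H ~ chi^2(2); p-value = 0.060945.
Step 6: alpha = 0.05. fail to reject H0.

H = 5.5956, df = 2, p = 0.060945, fail to reject H0.


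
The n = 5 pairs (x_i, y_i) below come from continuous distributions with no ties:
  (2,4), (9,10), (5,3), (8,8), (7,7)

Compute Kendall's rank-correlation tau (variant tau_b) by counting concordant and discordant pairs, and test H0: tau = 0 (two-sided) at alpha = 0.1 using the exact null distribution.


Step 1: Enumerate the 10 unordered pairs (i,j) with i<j and classify each by sign(x_j-x_i) * sign(y_j-y_i).
  (1,2):dx=+7,dy=+6->C; (1,3):dx=+3,dy=-1->D; (1,4):dx=+6,dy=+4->C; (1,5):dx=+5,dy=+3->C
  (2,3):dx=-4,dy=-7->C; (2,4):dx=-1,dy=-2->C; (2,5):dx=-2,dy=-3->C; (3,4):dx=+3,dy=+5->C
  (3,5):dx=+2,dy=+4->C; (4,5):dx=-1,dy=-1->C
Step 2: C = 9, D = 1, total pairs = 10.
Step 3: tau = (C - D)/(n(n-1)/2) = (9 - 1)/10 = 0.800000.
Step 4: Exact two-sided p-value (enumerate n! = 120 permutations of y under H0): p = 0.083333.
Step 5: alpha = 0.1. reject H0.

tau_b = 0.8000 (C=9, D=1), p = 0.083333, reject H0.


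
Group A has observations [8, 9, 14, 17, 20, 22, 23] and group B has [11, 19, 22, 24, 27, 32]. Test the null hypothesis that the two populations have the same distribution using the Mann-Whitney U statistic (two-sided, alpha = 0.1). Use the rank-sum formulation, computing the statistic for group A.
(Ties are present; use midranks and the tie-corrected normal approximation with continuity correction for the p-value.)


Step 1: Combine and sort all 13 observations; assign midranks.
sorted (value, group): (8,X), (9,X), (11,Y), (14,X), (17,X), (19,Y), (20,X), (22,X), (22,Y), (23,X), (24,Y), (27,Y), (32,Y)
ranks: 8->1, 9->2, 11->3, 14->4, 17->5, 19->6, 20->7, 22->8.5, 22->8.5, 23->10, 24->11, 27->12, 32->13
Step 2: Rank sum for X: R1 = 1 + 2 + 4 + 5 + 7 + 8.5 + 10 = 37.5.
Step 3: U_X = R1 - n1(n1+1)/2 = 37.5 - 7*8/2 = 37.5 - 28 = 9.5.
       U_Y = n1*n2 - U_X = 42 - 9.5 = 32.5.
Step 4: Ties are present, so use the tie-corrected normal approximation (with continuity correction) for the p-value.
Step 5: p-value = 0.115582; compare to alpha = 0.1. fail to reject H0.

U_X = 9.5, p = 0.115582, fail to reject H0 at alpha = 0.1.


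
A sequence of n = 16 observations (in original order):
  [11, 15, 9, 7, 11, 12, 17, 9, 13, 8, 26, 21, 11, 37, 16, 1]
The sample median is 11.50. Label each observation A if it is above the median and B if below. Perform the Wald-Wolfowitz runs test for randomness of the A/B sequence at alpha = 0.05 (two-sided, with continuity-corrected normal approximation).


Step 1: Compute median = 11.50; label A = above, B = below.
Labels in order: BABBBAABABAABAAB  (n_A = 8, n_B = 8)
Step 2: Count runs R = 11.
Step 3: Under H0 (random ordering), E[R] = 2*n_A*n_B/(n_A+n_B) + 1 = 2*8*8/16 + 1 = 9.0000.
        Var[R] = 2*n_A*n_B*(2*n_A*n_B - n_A - n_B) / ((n_A+n_B)^2 * (n_A+n_B-1)) = 14336/3840 = 3.7333.
        SD[R] = 1.9322.
Step 4: Continuity-corrected z = (R - 0.5 - E[R]) / SD[R] = (11 - 0.5 - 9.0000) / 1.9322 = 0.7763.
Step 5: Two-sided p-value via normal approximation = 2*(1 - Phi(|z|)) = 0.437558.
Step 6: alpha = 0.05. fail to reject H0.

R = 11, z = 0.7763, p = 0.437558, fail to reject H0.


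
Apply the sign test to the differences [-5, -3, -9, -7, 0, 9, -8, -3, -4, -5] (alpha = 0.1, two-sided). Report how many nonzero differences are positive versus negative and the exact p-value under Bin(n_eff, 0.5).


Step 1: Discard zero differences. Original n = 10; n_eff = number of nonzero differences = 9.
Nonzero differences (with sign): -5, -3, -9, -7, +9, -8, -3, -4, -5
Step 2: Count signs: positive = 1, negative = 8.
Step 3: Under H0: P(positive) = 0.5, so the number of positives S ~ Bin(9, 0.5).
Step 4: Two-sided exact p-value = sum of Bin(9,0.5) probabilities at or below the observed probability = 0.039062.
Step 5: alpha = 0.1. reject H0.

n_eff = 9, pos = 1, neg = 8, p = 0.039062, reject H0.


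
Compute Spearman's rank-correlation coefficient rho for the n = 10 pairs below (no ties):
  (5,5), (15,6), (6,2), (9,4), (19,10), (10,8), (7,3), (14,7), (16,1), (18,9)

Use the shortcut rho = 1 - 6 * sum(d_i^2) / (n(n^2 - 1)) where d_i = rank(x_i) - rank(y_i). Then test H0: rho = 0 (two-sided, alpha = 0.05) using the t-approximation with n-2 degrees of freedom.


Step 1: Rank x and y separately (midranks; no ties here).
rank(x): 5->1, 15->7, 6->2, 9->4, 19->10, 10->5, 7->3, 14->6, 16->8, 18->9
rank(y): 5->5, 6->6, 2->2, 4->4, 10->10, 8->8, 3->3, 7->7, 1->1, 9->9
Step 2: d_i = R_x(i) - R_y(i); compute d_i^2.
  (1-5)^2=16, (7-6)^2=1, (2-2)^2=0, (4-4)^2=0, (10-10)^2=0, (5-8)^2=9, (3-3)^2=0, (6-7)^2=1, (8-1)^2=49, (9-9)^2=0
sum(d^2) = 76.
Step 3: rho = 1 - 6*76 / (10*(10^2 - 1)) = 1 - 456/990 = 0.539394.
Step 4: Under H0, t = rho * sqrt((n-2)/(1-rho^2)) = 1.8118 ~ t(8).
Step 5: Two-sided p-value from the t-distribution with 8 df = 0.107593.
Step 6: alpha = 0.05. fail to reject H0.

rho = 0.5394, p = 0.107593, fail to reject H0 at alpha = 0.05.


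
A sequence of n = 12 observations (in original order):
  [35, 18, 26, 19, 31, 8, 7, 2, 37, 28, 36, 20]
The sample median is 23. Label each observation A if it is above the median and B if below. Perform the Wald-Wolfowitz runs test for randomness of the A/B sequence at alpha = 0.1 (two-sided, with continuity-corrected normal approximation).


Step 1: Compute median = 23; label A = above, B = below.
Labels in order: ABABABBBAAAB  (n_A = 6, n_B = 6)
Step 2: Count runs R = 8.
Step 3: Under H0 (random ordering), E[R] = 2*n_A*n_B/(n_A+n_B) + 1 = 2*6*6/12 + 1 = 7.0000.
        Var[R] = 2*n_A*n_B*(2*n_A*n_B - n_A - n_B) / ((n_A+n_B)^2 * (n_A+n_B-1)) = 4320/1584 = 2.7273.
        SD[R] = 1.6514.
Step 4: Continuity-corrected z = (R - 0.5 - E[R]) / SD[R] = (8 - 0.5 - 7.0000) / 1.6514 = 0.3028.
Step 5: Two-sided p-value via normal approximation = 2*(1 - Phi(|z|)) = 0.762069.
Step 6: alpha = 0.1. fail to reject H0.

R = 8, z = 0.3028, p = 0.762069, fail to reject H0.


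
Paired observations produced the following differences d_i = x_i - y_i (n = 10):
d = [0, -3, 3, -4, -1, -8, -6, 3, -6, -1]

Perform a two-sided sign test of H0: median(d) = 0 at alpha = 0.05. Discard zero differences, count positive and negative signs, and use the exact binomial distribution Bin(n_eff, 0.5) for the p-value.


Step 1: Discard zero differences. Original n = 10; n_eff = number of nonzero differences = 9.
Nonzero differences (with sign): -3, +3, -4, -1, -8, -6, +3, -6, -1
Step 2: Count signs: positive = 2, negative = 7.
Step 3: Under H0: P(positive) = 0.5, so the number of positives S ~ Bin(9, 0.5).
Step 4: Two-sided exact p-value = sum of Bin(9,0.5) probabilities at or below the observed probability = 0.179688.
Step 5: alpha = 0.05. fail to reject H0.

n_eff = 9, pos = 2, neg = 7, p = 0.179688, fail to reject H0.


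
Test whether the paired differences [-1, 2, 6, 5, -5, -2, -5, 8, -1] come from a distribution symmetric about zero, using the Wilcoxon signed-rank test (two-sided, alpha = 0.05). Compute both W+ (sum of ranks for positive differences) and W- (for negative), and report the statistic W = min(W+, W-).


Step 1: Drop any zero differences (none here) and take |d_i|.
|d| = [1, 2, 6, 5, 5, 2, 5, 8, 1]
Step 2: Midrank |d_i| (ties get averaged ranks).
ranks: |1|->1.5, |2|->3.5, |6|->8, |5|->6, |5|->6, |2|->3.5, |5|->6, |8|->9, |1|->1.5
Step 3: Attach original signs; sum ranks with positive sign and with negative sign.
W+ = 3.5 + 8 + 6 + 9 = 26.5
W- = 1.5 + 6 + 3.5 + 6 + 1.5 = 18.5
(Check: W+ + W- = 45 should equal n(n+1)/2 = 45.)
Step 4: Test statistic W = min(W+, W-) = 18.5.
Step 5: Ties in |d|, so use the tie-corrected normal approximation.
        E[W] = n(n+1)/4 = 9*10/4 = 22.5.
        Tie groups: |d|=1 (t=2), |d|=2 (t=2), |d|=5 (t=3); sum(t^3 - t) = 36.
        Var[W] = n(n+1)(2n+1)/24 - sum(t^3-t)/48 = 1710/24 - 36/48 = 70.5.
        z = (W - E[W]) / sqrt(Var[W]) = (18.5 - 22.5) / 8.3964 = -0.4764.
        Two-sided p = 2*Phi(z) = 0.633794.
Step 6: alpha = 0.05. fail to reject H0.

W+ = 26.5, W- = 18.5, W = min = 18.5, p = 0.633794, fail to reject H0.


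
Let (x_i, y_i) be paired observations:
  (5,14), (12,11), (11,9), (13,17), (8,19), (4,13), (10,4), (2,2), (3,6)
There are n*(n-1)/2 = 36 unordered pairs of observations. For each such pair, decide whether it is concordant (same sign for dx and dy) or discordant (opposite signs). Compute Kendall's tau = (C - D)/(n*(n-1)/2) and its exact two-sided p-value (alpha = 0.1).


Step 1: Enumerate the 36 unordered pairs (i,j) with i<j and classify each by sign(x_j-x_i) * sign(y_j-y_i).
  (1,2):dx=+7,dy=-3->D; (1,3):dx=+6,dy=-5->D; (1,4):dx=+8,dy=+3->C; (1,5):dx=+3,dy=+5->C
  (1,6):dx=-1,dy=-1->C; (1,7):dx=+5,dy=-10->D; (1,8):dx=-3,dy=-12->C; (1,9):dx=-2,dy=-8->C
  (2,3):dx=-1,dy=-2->C; (2,4):dx=+1,dy=+6->C; (2,5):dx=-4,dy=+8->D; (2,6):dx=-8,dy=+2->D
  (2,7):dx=-2,dy=-7->C; (2,8):dx=-10,dy=-9->C; (2,9):dx=-9,dy=-5->C; (3,4):dx=+2,dy=+8->C
  (3,5):dx=-3,dy=+10->D; (3,6):dx=-7,dy=+4->D; (3,7):dx=-1,dy=-5->C; (3,8):dx=-9,dy=-7->C
  (3,9):dx=-8,dy=-3->C; (4,5):dx=-5,dy=+2->D; (4,6):dx=-9,dy=-4->C; (4,7):dx=-3,dy=-13->C
  (4,8):dx=-11,dy=-15->C; (4,9):dx=-10,dy=-11->C; (5,6):dx=-4,dy=-6->C; (5,7):dx=+2,dy=-15->D
  (5,8):dx=-6,dy=-17->C; (5,9):dx=-5,dy=-13->C; (6,7):dx=+6,dy=-9->D; (6,8):dx=-2,dy=-11->C
  (6,9):dx=-1,dy=-7->C; (7,8):dx=-8,dy=-2->C; (7,9):dx=-7,dy=+2->D; (8,9):dx=+1,dy=+4->C
Step 2: C = 25, D = 11, total pairs = 36.
Step 3: tau = (C - D)/(n(n-1)/2) = (25 - 11)/36 = 0.388889.
Step 4: Exact two-sided p-value (enumerate n! = 362880 permutations of y under H0): p = 0.180181.
Step 5: alpha = 0.1. fail to reject H0.

tau_b = 0.3889 (C=25, D=11), p = 0.180181, fail to reject H0.


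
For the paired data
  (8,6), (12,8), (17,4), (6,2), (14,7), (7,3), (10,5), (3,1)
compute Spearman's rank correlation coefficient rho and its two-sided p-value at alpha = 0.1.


Step 1: Rank x and y separately (midranks; no ties here).
rank(x): 8->4, 12->6, 17->8, 6->2, 14->7, 7->3, 10->5, 3->1
rank(y): 6->6, 8->8, 4->4, 2->2, 7->7, 3->3, 5->5, 1->1
Step 2: d_i = R_x(i) - R_y(i); compute d_i^2.
  (4-6)^2=4, (6-8)^2=4, (8-4)^2=16, (2-2)^2=0, (7-7)^2=0, (3-3)^2=0, (5-5)^2=0, (1-1)^2=0
sum(d^2) = 24.
Step 3: rho = 1 - 6*24 / (8*(8^2 - 1)) = 1 - 144/504 = 0.714286.
Step 4: Under H0, t = rho * sqrt((n-2)/(1-rho^2)) = 2.5000 ~ t(6).
Step 5: Two-sided p-value from the t-distribution with 6 df = 0.046528.
Step 6: alpha = 0.1. reject H0.

rho = 0.7143, p = 0.046528, reject H0 at alpha = 0.1.


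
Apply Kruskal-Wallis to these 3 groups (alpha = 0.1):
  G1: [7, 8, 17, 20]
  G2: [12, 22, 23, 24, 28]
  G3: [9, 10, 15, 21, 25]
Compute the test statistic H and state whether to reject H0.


Step 1: Combine all N = 14 observations and assign midranks.
sorted (value, group, rank): (7,G1,1), (8,G1,2), (9,G3,3), (10,G3,4), (12,G2,5), (15,G3,6), (17,G1,7), (20,G1,8), (21,G3,9), (22,G2,10), (23,G2,11), (24,G2,12), (25,G3,13), (28,G2,14)
Step 2: Sum ranks within each group.
R_1 = 18 (n_1 = 4)
R_2 = 52 (n_2 = 5)
R_3 = 35 (n_3 = 5)
Step 3: H = 12/(N(N+1)) * sum(R_i^2/n_i) - 3(N+1)
     = 12/(14*15) * (18^2/4 + 52^2/5 + 35^2/5) - 3*15
     = 0.057143 * 866.8 - 45
     = 4.531429.
Step 4: No ties, so H is used without correction.
Step 5: Under H0, H ~ chi^2(2); p-value = 0.103756.
Step 6: alpha = 0.1. fail to reject H0.

H = 4.5314, df = 2, p = 0.103756, fail to reject H0.


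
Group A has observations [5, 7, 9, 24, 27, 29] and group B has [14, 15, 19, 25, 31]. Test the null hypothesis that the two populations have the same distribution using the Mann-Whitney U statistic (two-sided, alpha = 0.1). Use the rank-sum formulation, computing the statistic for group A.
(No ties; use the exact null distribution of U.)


Step 1: Combine and sort all 11 observations; assign midranks.
sorted (value, group): (5,X), (7,X), (9,X), (14,Y), (15,Y), (19,Y), (24,X), (25,Y), (27,X), (29,X), (31,Y)
ranks: 5->1, 7->2, 9->3, 14->4, 15->5, 19->6, 24->7, 25->8, 27->9, 29->10, 31->11
Step 2: Rank sum for X: R1 = 1 + 2 + 3 + 7 + 9 + 10 = 32.
Step 3: U_X = R1 - n1(n1+1)/2 = 32 - 6*7/2 = 32 - 21 = 11.
       U_Y = n1*n2 - U_X = 30 - 11 = 19.
Step 4: No ties, so the exact null distribution of U (based on enumerating the C(11,6) = 462 equally likely rank assignments) gives the two-sided p-value.
Step 5: p-value = 0.536797; compare to alpha = 0.1. fail to reject H0.

U_X = 11, p = 0.536797, fail to reject H0 at alpha = 0.1.


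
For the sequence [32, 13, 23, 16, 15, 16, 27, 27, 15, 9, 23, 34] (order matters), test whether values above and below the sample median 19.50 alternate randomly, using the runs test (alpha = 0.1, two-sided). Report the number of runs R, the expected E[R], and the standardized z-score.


Step 1: Compute median = 19.50; label A = above, B = below.
Labels in order: ABABBBAABBAA  (n_A = 6, n_B = 6)
Step 2: Count runs R = 7.
Step 3: Under H0 (random ordering), E[R] = 2*n_A*n_B/(n_A+n_B) + 1 = 2*6*6/12 + 1 = 7.0000.
        Var[R] = 2*n_A*n_B*(2*n_A*n_B - n_A - n_B) / ((n_A+n_B)^2 * (n_A+n_B-1)) = 4320/1584 = 2.7273.
        SD[R] = 1.6514.
Step 4: R = E[R], so z = 0 with no continuity correction.
Step 5: Two-sided p-value via normal approximation = 2*(1 - Phi(|z|)) = 1.000000.
Step 6: alpha = 0.1. fail to reject H0.

R = 7, z = 0.0000, p = 1.000000, fail to reject H0.


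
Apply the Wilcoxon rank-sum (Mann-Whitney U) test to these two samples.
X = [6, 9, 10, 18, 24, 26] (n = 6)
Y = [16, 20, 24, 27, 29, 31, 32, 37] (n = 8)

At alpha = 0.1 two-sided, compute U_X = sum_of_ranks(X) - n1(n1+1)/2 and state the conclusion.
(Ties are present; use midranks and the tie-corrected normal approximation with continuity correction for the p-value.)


Step 1: Combine and sort all 14 observations; assign midranks.
sorted (value, group): (6,X), (9,X), (10,X), (16,Y), (18,X), (20,Y), (24,X), (24,Y), (26,X), (27,Y), (29,Y), (31,Y), (32,Y), (37,Y)
ranks: 6->1, 9->2, 10->3, 16->4, 18->5, 20->6, 24->7.5, 24->7.5, 26->9, 27->10, 29->11, 31->12, 32->13, 37->14
Step 2: Rank sum for X: R1 = 1 + 2 + 3 + 5 + 7.5 + 9 = 27.5.
Step 3: U_X = R1 - n1(n1+1)/2 = 27.5 - 6*7/2 = 27.5 - 21 = 6.5.
       U_Y = n1*n2 - U_X = 48 - 6.5 = 41.5.
Step 4: Ties are present, so use the tie-corrected normal approximation (with continuity correction) for the p-value.
Step 5: p-value = 0.028013; compare to alpha = 0.1. reject H0.

U_X = 6.5, p = 0.028013, reject H0 at alpha = 0.1.


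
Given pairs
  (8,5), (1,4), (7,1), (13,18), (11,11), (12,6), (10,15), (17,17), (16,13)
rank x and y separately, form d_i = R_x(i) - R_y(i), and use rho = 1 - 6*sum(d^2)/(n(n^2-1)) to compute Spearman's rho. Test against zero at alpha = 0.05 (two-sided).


Step 1: Rank x and y separately (midranks; no ties here).
rank(x): 8->3, 1->1, 7->2, 13->7, 11->5, 12->6, 10->4, 17->9, 16->8
rank(y): 5->3, 4->2, 1->1, 18->9, 11->5, 6->4, 15->7, 17->8, 13->6
Step 2: d_i = R_x(i) - R_y(i); compute d_i^2.
  (3-3)^2=0, (1-2)^2=1, (2-1)^2=1, (7-9)^2=4, (5-5)^2=0, (6-4)^2=4, (4-7)^2=9, (9-8)^2=1, (8-6)^2=4
sum(d^2) = 24.
Step 3: rho = 1 - 6*24 / (9*(9^2 - 1)) = 1 - 144/720 = 0.800000.
Step 4: Under H0, t = rho * sqrt((n-2)/(1-rho^2)) = 3.5277 ~ t(7).
Step 5: Two-sided p-value from the t-distribution with 7 df = 0.009628.
Step 6: alpha = 0.05. reject H0.

rho = 0.8000, p = 0.009628, reject H0 at alpha = 0.05.


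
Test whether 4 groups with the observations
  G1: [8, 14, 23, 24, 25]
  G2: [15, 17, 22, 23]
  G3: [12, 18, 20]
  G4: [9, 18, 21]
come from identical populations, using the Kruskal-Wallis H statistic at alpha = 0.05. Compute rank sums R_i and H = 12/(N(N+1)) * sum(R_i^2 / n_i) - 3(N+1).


Step 1: Combine all N = 15 observations and assign midranks.
sorted (value, group, rank): (8,G1,1), (9,G4,2), (12,G3,3), (14,G1,4), (15,G2,5), (17,G2,6), (18,G3,7.5), (18,G4,7.5), (20,G3,9), (21,G4,10), (22,G2,11), (23,G1,12.5), (23,G2,12.5), (24,G1,14), (25,G1,15)
Step 2: Sum ranks within each group.
R_1 = 46.5 (n_1 = 5)
R_2 = 34.5 (n_2 = 4)
R_3 = 19.5 (n_3 = 3)
R_4 = 19.5 (n_4 = 3)
Step 3: H = 12/(N(N+1)) * sum(R_i^2/n_i) - 3(N+1)
     = 12/(15*16) * (46.5^2/5 + 34.5^2/4 + 19.5^2/3 + 19.5^2/3) - 3*16
     = 0.050000 * 983.513 - 48
     = 1.175625.
Step 4: Ties present; correction factor C = 1 - 12/(15^3 - 15) = 0.996429. Corrected H = 1.175625 / 0.996429 = 1.179839.
Step 5: Under H0, H ~ chi^2(3); p-value = 0.757844.
Step 6: alpha = 0.05. fail to reject H0.

H = 1.1798, df = 3, p = 0.757844, fail to reject H0.


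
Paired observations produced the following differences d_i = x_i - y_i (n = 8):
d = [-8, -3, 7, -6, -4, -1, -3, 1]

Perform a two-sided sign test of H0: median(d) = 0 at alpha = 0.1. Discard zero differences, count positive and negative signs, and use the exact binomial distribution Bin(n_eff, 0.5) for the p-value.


Step 1: Discard zero differences. Original n = 8; n_eff = number of nonzero differences = 8.
Nonzero differences (with sign): -8, -3, +7, -6, -4, -1, -3, +1
Step 2: Count signs: positive = 2, negative = 6.
Step 3: Under H0: P(positive) = 0.5, so the number of positives S ~ Bin(8, 0.5).
Step 4: Two-sided exact p-value = sum of Bin(8,0.5) probabilities at or below the observed probability = 0.289062.
Step 5: alpha = 0.1. fail to reject H0.

n_eff = 8, pos = 2, neg = 6, p = 0.289062, fail to reject H0.


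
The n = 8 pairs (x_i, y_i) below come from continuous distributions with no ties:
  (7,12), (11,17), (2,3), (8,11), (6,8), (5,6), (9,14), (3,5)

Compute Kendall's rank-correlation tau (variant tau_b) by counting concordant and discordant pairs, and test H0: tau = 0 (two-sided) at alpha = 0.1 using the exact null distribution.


Step 1: Enumerate the 28 unordered pairs (i,j) with i<j and classify each by sign(x_j-x_i) * sign(y_j-y_i).
  (1,2):dx=+4,dy=+5->C; (1,3):dx=-5,dy=-9->C; (1,4):dx=+1,dy=-1->D; (1,5):dx=-1,dy=-4->C
  (1,6):dx=-2,dy=-6->C; (1,7):dx=+2,dy=+2->C; (1,8):dx=-4,dy=-7->C; (2,3):dx=-9,dy=-14->C
  (2,4):dx=-3,dy=-6->C; (2,5):dx=-5,dy=-9->C; (2,6):dx=-6,dy=-11->C; (2,7):dx=-2,dy=-3->C
  (2,8):dx=-8,dy=-12->C; (3,4):dx=+6,dy=+8->C; (3,5):dx=+4,dy=+5->C; (3,6):dx=+3,dy=+3->C
  (3,7):dx=+7,dy=+11->C; (3,8):dx=+1,dy=+2->C; (4,5):dx=-2,dy=-3->C; (4,6):dx=-3,dy=-5->C
  (4,7):dx=+1,dy=+3->C; (4,8):dx=-5,dy=-6->C; (5,6):dx=-1,dy=-2->C; (5,7):dx=+3,dy=+6->C
  (5,8):dx=-3,dy=-3->C; (6,7):dx=+4,dy=+8->C; (6,8):dx=-2,dy=-1->C; (7,8):dx=-6,dy=-9->C
Step 2: C = 27, D = 1, total pairs = 28.
Step 3: tau = (C - D)/(n(n-1)/2) = (27 - 1)/28 = 0.928571.
Step 4: Exact two-sided p-value (enumerate n! = 40320 permutations of y under H0): p = 0.000397.
Step 5: alpha = 0.1. reject H0.

tau_b = 0.9286 (C=27, D=1), p = 0.000397, reject H0.


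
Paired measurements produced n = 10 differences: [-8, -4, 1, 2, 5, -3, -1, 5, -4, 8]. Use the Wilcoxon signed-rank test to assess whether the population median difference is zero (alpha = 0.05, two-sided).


Step 1: Drop any zero differences (none here) and take |d_i|.
|d| = [8, 4, 1, 2, 5, 3, 1, 5, 4, 8]
Step 2: Midrank |d_i| (ties get averaged ranks).
ranks: |8|->9.5, |4|->5.5, |1|->1.5, |2|->3, |5|->7.5, |3|->4, |1|->1.5, |5|->7.5, |4|->5.5, |8|->9.5
Step 3: Attach original signs; sum ranks with positive sign and with negative sign.
W+ = 1.5 + 3 + 7.5 + 7.5 + 9.5 = 29
W- = 9.5 + 5.5 + 4 + 1.5 + 5.5 = 26
(Check: W+ + W- = 55 should equal n(n+1)/2 = 55.)
Step 4: Test statistic W = min(W+, W-) = 26.
Step 5: Ties in |d|, so use the tie-corrected normal approximation.
        E[W] = n(n+1)/4 = 10*11/4 = 27.5.
        Tie groups: |d|=1 (t=2), |d|=4 (t=2), |d|=5 (t=2), |d|=8 (t=2); sum(t^3 - t) = 24.
        Var[W] = n(n+1)(2n+1)/24 - sum(t^3-t)/48 = 2310/24 - 24/48 = 95.75.
        z = (W - E[W]) / sqrt(Var[W]) = (26 - 27.5) / 9.7852 = -0.1533.
        Two-sided p = 2*Phi(z) = 0.878167.
Step 6: alpha = 0.05. fail to reject H0.

W+ = 29, W- = 26, W = min = 26, p = 0.878167, fail to reject H0.
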